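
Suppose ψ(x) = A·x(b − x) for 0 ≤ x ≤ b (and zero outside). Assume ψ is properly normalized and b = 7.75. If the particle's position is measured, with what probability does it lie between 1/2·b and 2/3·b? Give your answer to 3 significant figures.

The probability is P = ∫ |ψ|² dx over [1/2·b, 2/3·b].
Since A² = 1/(b^5/30), this is the region integral divided by the full normalization integral.
In terms of u = x/b (A² and the length scale cancel between numerator and denominator), P = [∫_{1/2}^{2/3} u^2·(1 - u)^2 du] / [∫_{0}^{1} u^2·(1 - u)^2 du].
With ∫ u^2·(1 - u)^2 du = u^3·(6·u^2 - 15·u + 10)/30 + C, the region integral is 47/4860 and the full one is 1/30.
Evaluating gives P = 47/162.

P ≈ 0.290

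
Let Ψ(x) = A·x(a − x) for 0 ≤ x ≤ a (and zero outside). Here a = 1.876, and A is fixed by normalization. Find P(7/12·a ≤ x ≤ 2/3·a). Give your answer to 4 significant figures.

|Ψ|² is the probability density, so P = ∫_{7/12·a}^{2/3·a} |Ψ|² dx.
Since A² = 1/(a^5/30), this is the region integral divided by the full normalization integral.
Substituting u = x/a, A² and the length scale cancel in the ratio: P = ∫_{7/12}^{2/3} u^2·(1 - u)^2 du / ∫_{0}^{1} u^2·(1 - u)^2 du.
Using ∫ u^2·(1 - u)^2 du = u^3·(6·u^2 - 15·u + 10)/30, the numerator is ≈ 0.00455810 and the denominator is 1/30.
Taking the ratio, P = 0.13674.

P ≈ 0.1367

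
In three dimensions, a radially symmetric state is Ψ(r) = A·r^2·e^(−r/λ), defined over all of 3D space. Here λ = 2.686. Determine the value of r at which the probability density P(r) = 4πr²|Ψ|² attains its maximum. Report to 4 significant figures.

The maximum of P(r) = 4πr²|Ψ|² occurs where its derivative vanishes.
Solving yields r = 3·λ.
With λ = 2.686, the most probable radial distance is 8.0580.

r ≈ 8.058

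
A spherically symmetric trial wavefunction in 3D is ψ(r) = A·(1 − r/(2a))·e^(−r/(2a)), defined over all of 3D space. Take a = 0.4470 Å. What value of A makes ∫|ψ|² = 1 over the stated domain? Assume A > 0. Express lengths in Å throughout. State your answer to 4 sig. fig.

A ≈ 0.6675 Å^(-3/2)

We need A² ∫|f|² 4πr² dr = 1, taking the integral from 0 to ∞.
(Spherical symmetry: dV = 4πr² dr.)
The integral (without the A² prefactor) comes out to 8·π·a^3.
Setting this equal to 1 gives A² = 1/(8·π·a^3).
Plugging in a = 0.4470 yields A = 0.66745.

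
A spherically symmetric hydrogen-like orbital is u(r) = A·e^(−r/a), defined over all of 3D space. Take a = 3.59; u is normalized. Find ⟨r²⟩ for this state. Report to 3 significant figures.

⟨r²⟩ = ∫ r^2 |u|² 4πr² dr over the full domain.
Recall ∫₀^∞ r^m e^(−r/β) dr = m!·β^(m+1), the ratio of the moment integral to the normalization integral gives ⟨r²⟩ = 3·a^2.
With a = 3.59, ⟨r^2⟩ = 38.66.

⟨r^2⟩ ≈ 38.7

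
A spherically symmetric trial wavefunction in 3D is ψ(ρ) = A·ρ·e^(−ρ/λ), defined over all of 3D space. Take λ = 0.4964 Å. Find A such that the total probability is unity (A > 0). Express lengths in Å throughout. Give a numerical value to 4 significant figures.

Normalization requires ∫|ψ|² 4πρ² dρ = 1, integrated from 0 to ∞.
With ∫₀^∞ ρ^4 e^(−αρ) dρ = 4!/α^5, the integral (without the A² prefactor) comes out to 3·π·λ^5.
So A² = (3·π·λ^5)^(−1).
Plugging in λ = 0.4964 yields A = 1.8762.

A ≈ 1.876 Å^(-5/2)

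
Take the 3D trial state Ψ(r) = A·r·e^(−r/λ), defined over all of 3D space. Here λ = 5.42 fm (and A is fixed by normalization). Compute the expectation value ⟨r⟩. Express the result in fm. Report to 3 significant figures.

⟨r⟩ = ∫ r |Ψ|² 4πr² dr over the full domain.
Using ∫₀^∞ rⁿ e^(−αr) dr = n!/αⁿ⁺¹, evaluating both integrals, ⟨r⟩ = 5·λ/2.
With λ = 5.42, ⟨r⟩ = 13.55.

⟨r⟩ ≈ 13.6 fm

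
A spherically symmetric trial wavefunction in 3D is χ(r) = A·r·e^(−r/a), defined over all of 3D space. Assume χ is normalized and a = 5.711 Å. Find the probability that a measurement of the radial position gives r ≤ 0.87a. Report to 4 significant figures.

With dV = 4πr²dr, the probability is ∫|χ|² dV over r ≤ 0.87a.
Normalization gives A² = 1/(3·π·a^5).
Substituting u = r/a, A², 4π and the length scale all cancel in the ratio: P = ∫_{0}^{0.87} u^4·e^(-2·u) du / ∫_{0}^{∞} u^4·e^(-2·u) du.
An antiderivative of u^4·e^(-2·u) is -(u^4/2 + u^3 + 3·u^2/2 + 3·u/2 + 3/4)·e^(-2·u); evaluating from 0 to 0.87 gives ≈ 0.0241702, while the full integral is 3/4.
The region integral divided by the full integral gives P = 0.032227.

P ≈ 0.03223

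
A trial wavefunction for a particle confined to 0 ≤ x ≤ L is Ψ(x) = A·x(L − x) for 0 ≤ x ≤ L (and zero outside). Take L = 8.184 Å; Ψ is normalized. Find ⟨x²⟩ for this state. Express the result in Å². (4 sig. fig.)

By definition ⟨x²⟩ = ∫ x^2 |Ψ(x)|² dx.
Since the A² factors cancel between numerator and denominator, ⟨x²⟩ = 2·L^2/7.
With L = 8.184, ⟨x^2⟩ = 19.137.

⟨x^2⟩ ≈ 19.14 Å^2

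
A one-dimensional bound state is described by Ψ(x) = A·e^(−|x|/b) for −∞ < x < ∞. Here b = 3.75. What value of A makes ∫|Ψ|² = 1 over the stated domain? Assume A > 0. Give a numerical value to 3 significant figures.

We need A² ∫|f|² dx = 1, taking the integral from −∞ to ∞.
Recall ∫₀^∞ x^m e^(−x/β) dx = m!·β^(m+1), with Ψ = A·e^(−|x|/b), the integral evaluates to A²·[b].
Plugging in b = 3.75 yields A = 0.5164.

A ≈ 0.516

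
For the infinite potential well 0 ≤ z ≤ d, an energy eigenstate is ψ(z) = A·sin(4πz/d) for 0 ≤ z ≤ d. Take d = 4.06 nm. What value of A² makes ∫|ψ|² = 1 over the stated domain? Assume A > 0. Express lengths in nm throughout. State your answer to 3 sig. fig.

The normalization condition is ∫|ψ|² dz = 1 from 0 to d.
Carrying out the integral gives A² · d/2.
Hence A² = 1/[d/2].
Substituting d = 4.06 gives A² = 0.4926, so A = 0.7019.

A^2 ≈ 0.493 nm^(-1)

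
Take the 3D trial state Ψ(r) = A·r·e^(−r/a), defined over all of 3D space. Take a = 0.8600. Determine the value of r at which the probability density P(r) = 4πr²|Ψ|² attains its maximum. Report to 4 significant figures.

r ≈ 1.720

Differentiate P(r) = 4πr²|Ψ|² with respect to r and set to zero.
Solving yields r = 2·a.
With a = 0.8600, the most probable radial distance is 1.7200.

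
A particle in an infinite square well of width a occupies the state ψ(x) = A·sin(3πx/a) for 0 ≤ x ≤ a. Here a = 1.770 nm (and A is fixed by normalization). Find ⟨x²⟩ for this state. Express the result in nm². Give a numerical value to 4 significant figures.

⟨x^2⟩ ≈ 1.027 nm^2

By definition ⟨x²⟩ = ∫ x^2 |ψ(x)|² dx.
Using sin²θ = (1 − cos 2θ)/2, evaluating both integrals, ⟨x²⟩ = -a^2/(18·π^2) + a^2/3.
With a = 1.770, ⟨x^2⟩ = 1.0267.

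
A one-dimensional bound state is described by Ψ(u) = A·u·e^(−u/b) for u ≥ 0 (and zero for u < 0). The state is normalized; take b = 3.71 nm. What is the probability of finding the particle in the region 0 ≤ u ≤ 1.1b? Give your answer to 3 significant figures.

P ≈ 0.377

|Ψ|² is the probability density, so P = ∫_{0}^{1.1b} |Ψ|² du.
The normalization integral ∫|Ψ|²du over the whole domain equals b^3/4·A², and A² cancels in the ratio.
Substituting t = u/b, A² and the length scale cancel in the ratio: P = ∫_{0}^{1.1} t^2·e^(-2·t) dt / ∫_{0}^{∞} t^2·e^(-2·t) dt.
With ∫ t^2·e^(-2·t) dt = -(2·t^2 + 2·t + 1)·e^(-2·t)/4 + C, the region integral is 1/4 - 281·e^(-11/5)/200 and the full one is 1/4.
The result is P = 0.3773.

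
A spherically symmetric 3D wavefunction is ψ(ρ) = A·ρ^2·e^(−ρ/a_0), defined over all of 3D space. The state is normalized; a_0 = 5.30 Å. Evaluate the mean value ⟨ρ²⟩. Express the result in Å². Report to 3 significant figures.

⟨ρ^2⟩ ≈ 393 Å^2

By definition ⟨ρ²⟩ = ∫ ρ^2 |ψ(ρ)|² 4πρ² dρ.
Using ∫₀^∞ ρⁿ e^(−αρ) dρ = n!/αⁿ⁺¹, the ratio of the moment integral to the normalization integral gives ⟨ρ²⟩ = 14·a_0^2.
With a_0 = 5.30, ⟨ρ^2⟩ = 393.3.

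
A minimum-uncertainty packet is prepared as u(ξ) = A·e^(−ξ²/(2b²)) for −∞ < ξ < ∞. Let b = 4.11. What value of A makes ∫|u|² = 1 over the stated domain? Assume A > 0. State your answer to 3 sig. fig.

A ≈ 0.371

We need A² ∫|f|² dξ = 1, taking the integral from −∞ to ∞.
Carrying out the integral gives A² · √(π)·b.
With b = 4.11: A² = 0.1373 and A = 0.3705.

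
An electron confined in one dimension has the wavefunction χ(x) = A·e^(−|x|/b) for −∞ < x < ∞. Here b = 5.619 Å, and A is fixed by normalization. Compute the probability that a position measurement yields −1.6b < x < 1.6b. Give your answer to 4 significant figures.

P ≈ 0.9592

The probability is P = ∫ |χ|² dx over [−1.6b, 1.6b].
The normalization integral ∫|χ|²dx over the whole domain equals b·A², and A² cancels in the ratio.
By symmetry take twice the x ≥ 0 contribution in numerator and denominator; the 2's cancel. Let u = x/b; then A² and the length scale cancel, so P = ∫_{0}^{1.6} e^(-2·u) du ÷ ∫_{0}^{∞} e^(-2·u) du.
With ∫ e^(-2·u) du = -e^(-2·u)/2 + C, the region integral is 1/2 - e^(-16/5)/2 and the full one is 1/2.
The result is P = 0.95924.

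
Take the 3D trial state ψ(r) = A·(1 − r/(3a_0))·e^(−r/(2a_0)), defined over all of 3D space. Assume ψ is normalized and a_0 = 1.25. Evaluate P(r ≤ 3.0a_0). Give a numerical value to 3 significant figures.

With dV = 4πr²dr, the probability is ∫|ψ|² dV over r ≤ 3.0a_0.
A² is fixed by ∫₀^∞ 4πr²|ψ|² dr = 1, i.e. A² = (8·π·a_0^3/3)^(−1).
In terms of u = r/a_0 (A², 4π and the length scale all cancel between numerator and denominator), P = [∫_{0}^{3.0} u^2·(1 - u/3)^2·e^(-u) du] / [∫_{0}^{∞} u^2·(1 - u/3)^2·e^(-u) du].
An antiderivative of u^2·(1 - u/3)^2·e^(-u) is (-u^4 + 2·u^3 - 3·u^2 - 6·u - 6)·e^(-u)/9; evaluating from 0 to 3.0 gives 2/3 - 26·e^(-3)/3, while the full integral is 2/3.
Taking the ratio yields P = 0.3528.

P ≈ 0.353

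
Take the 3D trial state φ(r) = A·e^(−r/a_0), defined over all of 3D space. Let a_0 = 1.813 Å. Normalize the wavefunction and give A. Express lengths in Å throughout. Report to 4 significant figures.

Require ∫ |φ|² 4πr² dr = 1 over the whole domain.
The angular integral contributes 4π, leaving ∫₀^∞ r²|φ|² dr.
∫|φ|² 4πr² dr = A²·(π·a_0^3).
So A² = (π·a_0^3)^(−1).
With a_0 = 1.813: A² = 0.053414 and A = 0.23112.

A ≈ 0.2311 Å^(-3/2)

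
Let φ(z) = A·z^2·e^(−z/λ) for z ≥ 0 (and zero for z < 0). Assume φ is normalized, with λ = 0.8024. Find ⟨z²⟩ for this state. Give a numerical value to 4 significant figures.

⟨z^2⟩ ≈ 4.829

⟨z²⟩ = ∫ z^2 |φ|² dz over the full domain.
Recall ∫₀^∞ z^m e^(−z/β) dz = m!·β^(m+1), evaluating both integrals, ⟨z²⟩ = 15·λ^2/2.
With λ = 0.8024, ⟨z^2⟩ = 4.8288.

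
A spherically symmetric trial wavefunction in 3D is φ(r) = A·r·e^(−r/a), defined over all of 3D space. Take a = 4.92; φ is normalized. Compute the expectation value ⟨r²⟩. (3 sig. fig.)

⟨r^2⟩ ≈ 182

⟨r²⟩ = ∫ r^2 |φ|² 4πr² dr over the full domain.
Evaluating both integrals, ⟨r²⟩ = 15·a^2/2.
With a = 4.92, ⟨r^2⟩ = 181.5.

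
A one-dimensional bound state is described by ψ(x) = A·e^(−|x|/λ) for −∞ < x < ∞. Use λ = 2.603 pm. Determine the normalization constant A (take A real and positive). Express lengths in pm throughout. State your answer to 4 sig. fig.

A ≈ 0.6198 pm^(-1/2)

Normalization requires ∫|ψ|² dx = 1, integrated from −∞ to ∞.
With ∫₀^∞ x^0 e^(−αx) dx = 0!/α^1, ∫|ψ|² dx = A²·(λ).
Hence A² = 1/[λ].
Plugging in λ = 2.603 yields A = 0.61982.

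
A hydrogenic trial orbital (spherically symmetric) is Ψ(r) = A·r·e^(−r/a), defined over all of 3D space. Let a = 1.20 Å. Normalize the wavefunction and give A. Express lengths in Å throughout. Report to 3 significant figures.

Require ∫ |Ψ|² 4πr² dr = 1 over the whole domain.
(Spherical symmetry: dV = 4πr² dr.)
Recall ∫₀^∞ r^m e^(−r/β) dr = m!·β^(m+1), ∫|Ψ|² 4πr² dr = A²·(3·π·a^5).
Plugging in a = 1.20 yields A = 0.2065.

A ≈ 0.206 Å^(-5/2)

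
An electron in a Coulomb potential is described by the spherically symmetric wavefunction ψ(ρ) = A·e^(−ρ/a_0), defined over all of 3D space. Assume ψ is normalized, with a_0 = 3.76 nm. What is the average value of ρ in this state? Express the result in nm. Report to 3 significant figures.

⟨ρ⟩ ≈ 5.64 nm

By definition ⟨ρ⟩ = ∫ ρ |ψ(ρ)|² 4πρ² dρ.
The ratio of the moment integral to the normalization integral gives ⟨ρ⟩ = 3·a_0/2.
With a_0 = 3.76, ⟨ρ⟩ = 5.640.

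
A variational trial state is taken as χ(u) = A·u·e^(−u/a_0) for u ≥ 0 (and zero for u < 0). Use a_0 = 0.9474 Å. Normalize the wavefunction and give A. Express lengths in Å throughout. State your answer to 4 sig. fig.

A ≈ 2.169 Å^(-3/2)

We need A² ∫|f|² du = 1, taking the integral from 0 to ∞.
Using ∫₀^∞ uⁿ e^(−αu) du = n!/αⁿ⁺¹, with χ = A·u·e^(−u/a_0), the integral evaluates to A²·[a_0^3/4].
With a_0 = 0.9474: A² = 4.7039 and A = 2.1689.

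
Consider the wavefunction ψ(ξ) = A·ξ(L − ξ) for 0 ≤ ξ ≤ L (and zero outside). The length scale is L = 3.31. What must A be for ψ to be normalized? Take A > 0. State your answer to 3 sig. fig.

Require ∫ |ψ|² dξ = 1 over the whole domain.
Expanding the polynomial and integrating term by term, with ψ = A·ξ(L − ξ), the integral evaluates to A²·[L^5/30].
Setting this equal to 1 gives A² = 1/(L^5/30).
Substituting L = 3.31 gives A² = 0.07551, so A = 0.2748.

A ≈ 0.275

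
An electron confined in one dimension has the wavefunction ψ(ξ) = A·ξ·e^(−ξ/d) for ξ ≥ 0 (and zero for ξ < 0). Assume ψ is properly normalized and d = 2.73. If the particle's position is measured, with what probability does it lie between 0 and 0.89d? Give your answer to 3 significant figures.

P ≈ 0.264

The probability is P = ∫ |ψ|² dξ over [0, 0.89d].
With A² fixed by ∫|ψ|² = 1, i.e. A² = (d^3/4)^(−1), substitute and integrate.
Let u = ξ/d; then A² and the length scale cancel, so P = ∫_{0}^{0.89} u^2·e^(-2·u) du ÷ ∫_{0}^{∞} u^2·e^(-2·u) du.
With ∫ u^2·e^(-2·u) du = -(2·u^2 + 2·u + 1)·e^(-2·u)/4 + C, the region integral is ≈ 0.066007 and the full one is 1/4.
This works out to P = 0.2640.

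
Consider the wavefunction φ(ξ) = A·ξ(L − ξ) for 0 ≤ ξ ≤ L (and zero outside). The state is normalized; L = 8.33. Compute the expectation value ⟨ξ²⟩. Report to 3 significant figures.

⟨ξ^2⟩ ≈ 19.8

The expectation value is the |φ|²-weighted average of ξ^2: ∫ ξ^2|φ|² dξ.
Expanding the polynomial and integrating term by term, the ratio of the moment integral to the normalization integral gives ⟨ξ²⟩ = 2·L^2/7.
With L = 8.33, ⟨ξ^2⟩ = 19.83.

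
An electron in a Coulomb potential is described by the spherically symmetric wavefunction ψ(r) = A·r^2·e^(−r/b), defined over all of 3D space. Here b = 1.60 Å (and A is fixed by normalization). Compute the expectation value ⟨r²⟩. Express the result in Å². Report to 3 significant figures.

By definition ⟨r²⟩ = ∫ r^2 |ψ(r)|² 4πr² dr.
Recall ∫₀^∞ r^m e^(−r/β) dr = m!·β^(m+1), the ratio of the moment integral to the normalization integral gives ⟨r²⟩ = 14·b^2.
With b = 1.60, ⟨r^2⟩ = 35.84.

⟨r^2⟩ ≈ 35.8 Å^2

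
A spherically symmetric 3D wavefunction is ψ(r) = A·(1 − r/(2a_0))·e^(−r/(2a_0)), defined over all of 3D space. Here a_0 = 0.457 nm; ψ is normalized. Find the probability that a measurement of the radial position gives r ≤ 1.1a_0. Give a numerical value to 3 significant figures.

With dV = 4πr²dr, the probability is ∫|ψ|² dV over r ≤ 1.1a_0.
The full normalization integral is A²·[8·π·a_0^3] = 1, fixing A².
Substituting u = r/a_0, A², 4π and the length scale all cancel in the ratio: P = ∫_{0}^{1.1} u^2·(1 - u/2)^2·e^(-u) du / ∫_{0}^{∞} u^2·(1 - u/2)^2·e^(-u) du.
With ∫ u^2·(1 - u/2)^2·e^(-u) du = -(u^4/4 + u^2 + 2·u + 2)·e^(-u) + C, the region integral is ≈ 0.077328 and the full one is 2.
Taking the ratio yields P = 0.03866.

P ≈ 0.0387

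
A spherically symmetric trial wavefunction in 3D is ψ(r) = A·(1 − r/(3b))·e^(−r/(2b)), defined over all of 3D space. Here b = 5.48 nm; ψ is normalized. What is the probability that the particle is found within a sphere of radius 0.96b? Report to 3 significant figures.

Integrate the radial probability density 4πr²|ψ|² over r ≤ 0.96b.
The full normalization integral is A²·[8·π·b^3/3] = 1, fixing A².
In terms of u = r/b (A², 4π and the length scale all cancel between numerator and denominator), P = [∫_{0}^{0.96} u^2·(1 - u/3)^2·e^(-u) du] / [∫_{0}^{∞} u^2·(1 - u/3)^2·e^(-u) du].
With ∫ u^2·(1 - u/3)^2·e^(-u) du = (-u^4 + 2·u^3 - 3·u^2 - 6·u - 6)·e^(-u)/9 + C, the region integral is ≈ 0.087874 and the full one is 2/3.
This evaluates to P = 0.1318.

P ≈ 0.132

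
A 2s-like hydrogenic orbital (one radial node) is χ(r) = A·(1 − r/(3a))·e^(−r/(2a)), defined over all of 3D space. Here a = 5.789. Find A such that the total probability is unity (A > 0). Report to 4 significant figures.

A ≈ 0.02480

The normalization condition is ∫|χ|² 4πr² dr = 1 from 0 to ∞.
∫|χ|² 4πr² dr = A²·(8·π·a^3/3).
Plugging in a = 5.789 yields A = 0.024805.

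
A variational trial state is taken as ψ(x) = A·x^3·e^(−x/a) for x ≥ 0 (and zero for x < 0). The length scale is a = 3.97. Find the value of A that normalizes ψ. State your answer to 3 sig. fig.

The normalization condition is ∫|ψ|² dx = 1 from 0 to ∞.
Carrying out the integral gives A² · 45·a^7/8.
Hence A² = 1/[45·a^7/8].
Plugging in a = 3.97 yields A = 0.003382.

A ≈ 0.00338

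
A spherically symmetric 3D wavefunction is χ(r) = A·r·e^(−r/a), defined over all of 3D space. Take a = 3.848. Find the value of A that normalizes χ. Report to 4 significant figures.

A ≈ 0.01121

Normalization requires ∫|χ|² 4πr² dr = 1, integrated from 0 to ∞.
The angular integral contributes 4π, leaving ∫₀^∞ r²|χ|² dr.
With ∫₀^∞ r^4 e^(−αr) dr = 4!/α^5, carrying out the integral gives A² · 3·π·a^5.
Hence A² = 1/[3·π·a^5].
With a = 3.848: A² = 0.00012576 and A = 0.011214.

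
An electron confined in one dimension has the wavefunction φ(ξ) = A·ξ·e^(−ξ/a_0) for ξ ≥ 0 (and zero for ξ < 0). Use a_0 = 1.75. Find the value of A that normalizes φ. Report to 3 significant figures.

We need A² ∫|f|² dξ = 1, taking the integral from 0 to ∞.
With φ = A·ξ·e^(−ξ/a_0), the integral evaluates to A²·[a_0^3/4].
Setting this equal to 1 gives A² = 1/(a_0^3/4).
Substituting a_0 = 1.75 gives A² = 0.7464, so A = 0.8639.

A ≈ 0.864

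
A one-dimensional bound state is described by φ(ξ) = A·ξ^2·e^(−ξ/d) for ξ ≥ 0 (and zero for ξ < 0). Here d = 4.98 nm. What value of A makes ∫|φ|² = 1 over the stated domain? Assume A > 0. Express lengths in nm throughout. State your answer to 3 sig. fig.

The normalization condition is ∫|φ|² dξ = 1 from 0 to ∞.
∫|φ|² dξ = A²·(3·d^5/4).
Hence A² = 1/[3·d^5/4].
With d = 4.98: A² = 0.0004353 and A = 0.02086.

A ≈ 0.0209 nm^(-5/2)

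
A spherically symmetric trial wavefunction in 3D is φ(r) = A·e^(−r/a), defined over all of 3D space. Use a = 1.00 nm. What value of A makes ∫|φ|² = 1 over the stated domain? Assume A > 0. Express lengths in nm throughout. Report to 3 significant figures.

The normalization condition is ∫|φ|² 4πr² dr = 1 from 0 to ∞.
(Spherical symmetry: dV = 4πr² dr.)
With φ = A·e^(−r/a), the integral evaluates to A²·[π·a^3].
Setting this equal to 1 gives A² = 1/(π·a^3).
Plugging in a = 1.00 yields A = 0.5642.

A ≈ 0.564 nm^(-3/2)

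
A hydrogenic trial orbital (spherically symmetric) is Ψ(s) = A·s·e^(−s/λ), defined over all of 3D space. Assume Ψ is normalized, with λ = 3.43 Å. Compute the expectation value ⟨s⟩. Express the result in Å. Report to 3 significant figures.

By definition ⟨s⟩ = ∫ s |Ψ(s)|² 4πs² ds.
With ∫₀^∞ s^5 e^(−αs) ds = 5!/α^6, the ratio of the moment integral to the normalization integral gives ⟨s⟩ = 5·λ/2.
Putting λ = 3.43 gives 8.575.

⟨s⟩ ≈ 8.58 Å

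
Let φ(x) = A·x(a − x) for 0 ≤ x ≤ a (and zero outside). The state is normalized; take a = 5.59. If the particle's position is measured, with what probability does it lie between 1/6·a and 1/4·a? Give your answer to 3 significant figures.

|φ|² is the probability density, so P = ∫_{1/6·a}^{1/4·a} |φ|² dx.
Since A² = 1/(a^5/30), this is the region integral divided by the full normalization integral.
In terms of u = x/a (A² and the length scale cancel between numerator and denominator), P = [∫_{1/6}^{1/4} u^2·(1 - u)^2 du] / [∫_{0}^{1} u^2·(1 - u)^2 du].
With ∫ u^2·(1 - u)^2 du = u^3·(6·u^2 - 15·u + 10)/30 + C, the region integral is ≈ 0.0022674 and the full one is 1/30.
Taking the ratio, P = 0.06802.

P ≈ 0.0680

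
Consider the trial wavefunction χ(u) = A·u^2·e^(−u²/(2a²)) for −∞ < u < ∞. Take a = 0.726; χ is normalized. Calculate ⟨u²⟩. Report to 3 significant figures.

⟨u^2⟩ ≈ 1.32

By definition ⟨u²⟩ = ∫ u^2 |χ(u)|² du.
Differentiating ∫e^(−αu²) du = √(π/α) under α to get the higher moments, the ratio of the moment integral to the normalization integral gives ⟨u²⟩ = 5·a^2/2.
Putting a = 0.726 gives 1.318.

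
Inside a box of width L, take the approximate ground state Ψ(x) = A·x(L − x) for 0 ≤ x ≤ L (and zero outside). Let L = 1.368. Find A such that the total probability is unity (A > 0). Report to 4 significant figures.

We need A² ∫|f|² dx = 1, taking the integral from 0 to L.
Expanding the polynomial and integrating term by term, carrying out the integral gives A² · L^5/30.
Plugging in L = 1.368 yields A = 2.5023.

A ≈ 2.502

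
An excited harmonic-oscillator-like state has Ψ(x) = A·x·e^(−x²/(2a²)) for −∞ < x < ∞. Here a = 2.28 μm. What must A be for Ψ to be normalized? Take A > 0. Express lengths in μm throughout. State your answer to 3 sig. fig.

A ≈ 0.309 μm^(-3/2)

The normalization condition is ∫|Ψ|² dx = 1 from −∞ to ∞.
Differentiating ∫e^(−αx²) dx = √(π/α) under α to get the higher moments, with Ψ = A·x·e^(−x²/(2a²)), the integral evaluates to A²·[√(π)·a^3/2].
Hence A² = 1/[√(π)·a^3/2].
With a = 2.28: A² = 0.09520 and A = 0.3085.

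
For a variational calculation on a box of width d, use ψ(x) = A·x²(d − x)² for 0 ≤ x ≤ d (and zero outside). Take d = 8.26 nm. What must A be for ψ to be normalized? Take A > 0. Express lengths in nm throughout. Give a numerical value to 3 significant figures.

A ≈ 0.00188 nm^(-9/2)

Normalization requires ∫|ψ|² dx = 1, integrated from 0 to d.
With ψ = A·x²(d − x)², the integral evaluates to A²·[d^9/630].
Setting this equal to 1 gives A² = 1/(d^9/630).
With d = 8.26: A² = 0.000003520 and A = 0.001876.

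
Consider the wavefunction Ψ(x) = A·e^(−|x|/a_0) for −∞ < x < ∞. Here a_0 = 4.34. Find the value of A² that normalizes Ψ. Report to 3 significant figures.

The normalization condition is ∫|Ψ|² dx = 1 from −∞ to ∞.
Using ∫₀^∞ xⁿ e^(−αx) dx = n!/αⁿ⁺¹, ∫|Ψ|² dx = A²·(a_0).
Substituting a_0 = 4.34 gives A² = 0.2304, so A = 0.4800.

A^2 ≈ 0.230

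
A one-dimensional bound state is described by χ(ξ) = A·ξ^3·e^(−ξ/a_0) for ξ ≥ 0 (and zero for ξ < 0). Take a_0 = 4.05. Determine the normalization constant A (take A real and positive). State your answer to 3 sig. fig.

Normalization requires ∫|χ|² dξ = 1, integrated from 0 to ∞.
With ∫₀^∞ ξ^6 e^(−αξ) dξ = 6!/α^7, ∫|χ|² dξ = A²·(45·a_0^7/8).
So A² = (45·a_0^7/8)^(−1).
Plugging in a_0 = 4.05 yields A = 0.003154.

A ≈ 0.00315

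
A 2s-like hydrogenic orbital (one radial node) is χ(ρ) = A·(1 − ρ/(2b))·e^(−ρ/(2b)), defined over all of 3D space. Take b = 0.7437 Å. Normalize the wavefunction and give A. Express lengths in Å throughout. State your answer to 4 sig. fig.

Normalization requires ∫|χ|² 4πρ² dρ = 1, integrated from 0 to ∞.
Using ∫₀^∞ ρⁿ e^(−αρ) dρ = n!/αⁿ⁺¹, ∫|χ|² 4πρ² dρ = A²·(8·π·b^3).
So A² = (8·π·b^3)^(−1).
Plugging in b = 0.7437 yields A = 0.31102.

A ≈ 0.3110 Å^(-3/2)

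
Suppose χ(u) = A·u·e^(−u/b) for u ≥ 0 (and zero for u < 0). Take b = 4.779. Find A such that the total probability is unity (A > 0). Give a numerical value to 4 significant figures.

A ≈ 0.1914

We need A² ∫|f|² du = 1, taking the integral from 0 to ∞.
The integral (without the A² prefactor) comes out to b^3/4.
Plugging in b = 4.779 yields A = 0.19144.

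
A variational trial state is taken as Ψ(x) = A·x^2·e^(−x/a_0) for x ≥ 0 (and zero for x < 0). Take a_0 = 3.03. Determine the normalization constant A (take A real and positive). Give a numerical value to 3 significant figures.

A ≈ 0.0723

We need A² ∫|f|² dx = 1, taking the integral from 0 to ∞.
With ∫₀^∞ x^4 e^(−αx) dx = 4!/α^5, with Ψ = A·x^2·e^(−x/a_0), the integral evaluates to A²·[3·a_0^5/4].
Plugging in a_0 = 3.03 yields A = 0.07225.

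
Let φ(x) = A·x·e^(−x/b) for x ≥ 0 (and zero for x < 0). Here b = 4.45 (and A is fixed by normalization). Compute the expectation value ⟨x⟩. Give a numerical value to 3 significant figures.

⟨x⟩ ≈ 6.68

The expectation value is the |φ|²-weighted average of x: ∫ x|φ|² dx.
With ∫₀^∞ x^3 e^(−αx) dx = 3!/α^4, the ratio of the moment integral to the normalization integral gives ⟨x⟩ = 3·b/2.
With b = 4.45, ⟨x⟩ = 6.675.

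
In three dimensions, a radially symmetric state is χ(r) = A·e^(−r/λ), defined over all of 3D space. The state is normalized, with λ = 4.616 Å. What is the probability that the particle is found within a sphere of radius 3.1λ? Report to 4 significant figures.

Integrate the radial probability density 4πr²|χ|² over r ≤ 3.1λ.
Normalization gives A² = 1/(π·λ^3).
Let u = r/λ; then A², 4π and the length scale all cancel, so P = ∫_{0}^{3.1} u^2·e^(-2·u) du ÷ ∫_{0}^{∞} u^2·e^(-2·u) du.
Using ∫ u^2·e^(-2·u) du = -(2·u^2 + 2·u + 1)·e^(-2·u)/4, the numerator is 1/4 - 1321·e^(-31/5)/200 and the denominator is 1/4.
The region integral divided by the full integral gives P = 0.94638.

P ≈ 0.9464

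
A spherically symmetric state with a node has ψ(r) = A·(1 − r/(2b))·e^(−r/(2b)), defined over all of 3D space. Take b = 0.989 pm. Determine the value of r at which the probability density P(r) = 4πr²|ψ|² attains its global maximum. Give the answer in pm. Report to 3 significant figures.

The maximum of P(r) = 4πr²|ψ|² occurs where its derivative vanishes.
Solving yields r = b·(√(5) + 3).
With b = 0.989, the most probable radial distance is 5.178 pm.

r ≈ 5.18 pm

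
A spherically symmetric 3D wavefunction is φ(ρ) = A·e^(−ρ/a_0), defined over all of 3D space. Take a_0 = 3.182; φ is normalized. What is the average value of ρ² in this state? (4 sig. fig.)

⟨ρ^2⟩ ≈ 30.38

By definition ⟨ρ²⟩ = ∫ ρ^2 |φ(ρ)|² 4πρ² dρ.
Evaluating both integrals, ⟨ρ²⟩ = 3·a_0^2.
Putting a_0 = 3.182 gives 30.375.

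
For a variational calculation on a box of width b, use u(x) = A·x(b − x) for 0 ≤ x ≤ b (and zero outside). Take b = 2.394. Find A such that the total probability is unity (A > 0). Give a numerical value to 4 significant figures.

A ≈ 0.6177

We need A² ∫|f|² dx = 1, taking the integral from 0 to b.
Expanding the polynomial and integrating term by term, with u = A·x(b − x), the integral evaluates to A²·[b^5/30].
Setting this equal to 1 gives A² = 1/(b^5/30).
Plugging in b = 2.394 yields A = 0.61766.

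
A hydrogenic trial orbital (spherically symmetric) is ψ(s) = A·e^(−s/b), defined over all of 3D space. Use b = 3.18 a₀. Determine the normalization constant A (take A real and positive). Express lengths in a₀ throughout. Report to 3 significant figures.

Require ∫ |ψ|² 4πs² ds = 1 over the whole domain.
The angular integral contributes 4π, leaving ∫₀^∞ s²|ψ|² ds.
The integral (without the A² prefactor) comes out to π·b^3.
Hence A² = 1/[π·b^3].
Plugging in b = 3.18 yields A = 0.09949.

A ≈ 0.0995 a₀^(-3/2)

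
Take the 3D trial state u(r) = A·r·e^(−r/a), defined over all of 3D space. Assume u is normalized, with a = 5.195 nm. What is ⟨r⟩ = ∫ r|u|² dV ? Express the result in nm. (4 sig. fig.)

⟨r⟩ ≈ 12.99 nm

The expectation value is the |u|²-weighted average of r: ∫ r|u|² 4πr² dr.
Since the A² factors cancel between numerator and denominator, ⟨r⟩ = 5·a/2.
With a = 5.195, ⟨r⟩ = 12.988.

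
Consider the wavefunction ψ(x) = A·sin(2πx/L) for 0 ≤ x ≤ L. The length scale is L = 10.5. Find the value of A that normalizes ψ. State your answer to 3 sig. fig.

Require ∫ |ψ|² dx = 1 over the whole domain.
The integral (without the A² prefactor) comes out to L/2.
So A² = (L/2)^(−1).
Plugging in L = 10.5 yields A = 0.4364.

A ≈ 0.436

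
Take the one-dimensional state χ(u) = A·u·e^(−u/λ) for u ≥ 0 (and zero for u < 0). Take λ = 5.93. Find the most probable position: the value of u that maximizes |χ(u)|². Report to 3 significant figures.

u ≈ 5.93

The maximum of |χ(u)|² occurs where its derivative vanishes.
This gives u = λ.
With λ = 5.93, the most probable position is 5.930.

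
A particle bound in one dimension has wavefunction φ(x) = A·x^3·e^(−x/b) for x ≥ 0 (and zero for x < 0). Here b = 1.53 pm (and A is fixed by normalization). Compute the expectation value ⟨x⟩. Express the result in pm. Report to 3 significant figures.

⟨x⟩ ≈ 5.36 pm

By definition ⟨x⟩ = ∫ x |φ(x)|² dx.
Using ∫₀^∞ xⁿ e^(−αx) dx = n!/αⁿ⁺¹, evaluating both integrals, ⟨x⟩ = 7·b/2.
Putting b = 1.53 gives 5.355.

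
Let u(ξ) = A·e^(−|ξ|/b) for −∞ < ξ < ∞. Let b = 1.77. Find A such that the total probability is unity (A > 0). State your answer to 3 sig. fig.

A ≈ 0.752

We need A² ∫|f|² dξ = 1, taking the integral from −∞ to ∞.
With ∫₀^∞ ξ^0 e^(−αξ) dξ = 0!/α^1, ∫|u|² dξ = A²·(b).
So A² = (b)^(−1).
Plugging in b = 1.77 yields A = 0.7516.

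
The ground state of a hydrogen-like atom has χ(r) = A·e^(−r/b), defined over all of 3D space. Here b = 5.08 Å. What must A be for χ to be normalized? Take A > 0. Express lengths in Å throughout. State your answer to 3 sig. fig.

Normalization requires ∫|χ|² 4πr² dr = 1, integrated from 0 to ∞.
(Spherical symmetry: dV = 4πr² dr.)
∫|χ|² 4πr² dr = A²·(π·b^3).
Plugging in b = 5.08 yields A = 0.04928.

A ≈ 0.0493 Å^(-3/2)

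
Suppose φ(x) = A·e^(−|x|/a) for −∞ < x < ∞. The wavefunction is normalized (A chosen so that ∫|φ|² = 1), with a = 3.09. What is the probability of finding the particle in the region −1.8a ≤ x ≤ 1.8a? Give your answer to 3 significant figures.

P ≈ 0.973

The probability is P = ∫ |φ|² dx over [−1.8a, 1.8a].
With A² fixed by ∫|φ|² = 1, i.e. A² = (a)^(−1), substitute and integrate.
By symmetry take twice the x ≥ 0 contribution in numerator and denominator; the 2's cancel. In terms of u = x/a (A² and the length scale cancel between numerator and denominator), P = [∫_{0}^{1.8} e^(-2·u) du] / [∫_{0}^{∞} e^(-2·u) du].
Using ∫ e^(-2·u) du = -e^(-2·u)/2, the numerator is 1/2 - e^(-18/5)/2 and the denominator is 1/2.
The result is P = 0.9727.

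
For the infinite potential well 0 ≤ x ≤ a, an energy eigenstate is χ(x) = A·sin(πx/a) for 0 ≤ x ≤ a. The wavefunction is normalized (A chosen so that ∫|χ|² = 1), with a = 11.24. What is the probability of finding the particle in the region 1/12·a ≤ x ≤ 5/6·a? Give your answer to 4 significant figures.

P = ∫_{1/12·a}^{5/6·a} |χ(x)|² dx.
Since A² = 1/(a/2), this is the region integral divided by the full normalization integral.
In terms of u = x/a (A² and the length scale cancel between numerator and denominator), P = [∫_{1/12}^{5/6} sin(π·u)^2 du] / [∫_{0}^{1} sin(π·u)^2 du].
Using ∫ sin(π·u)^2 du = u/2 - sin(2·π·u)/(4·π), the numerator is 1/(8·π) + √(3)/(8·π) + 3/8 and the denominator is 1/2.
Evaluating gives P = (1 + √(3) + 3·π)/(4·π).

P ≈ 0.9674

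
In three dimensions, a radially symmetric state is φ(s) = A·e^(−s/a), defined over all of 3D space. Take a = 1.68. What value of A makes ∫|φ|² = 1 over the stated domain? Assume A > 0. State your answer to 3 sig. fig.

A ≈ 0.259

The normalization condition is ∫|φ|² 4πs² ds = 1 from 0 to ∞.
(Spherical symmetry: dV = 4πs² ds.)
With ∫₀^∞ s^2 e^(−αs) ds = 2!/α^3, carrying out the integral gives A² · π·a^3.
Plugging in a = 1.68 yields A = 0.2591.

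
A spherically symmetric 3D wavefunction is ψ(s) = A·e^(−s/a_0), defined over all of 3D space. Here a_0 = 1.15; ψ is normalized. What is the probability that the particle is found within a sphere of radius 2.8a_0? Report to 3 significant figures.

P ≈ 0.918

P = ∫ |ψ|² 4πs² ds over s ≤ 2.8a_0.
Normalization gives A² = 1/(π·a_0^3).
In terms of u = s/a_0 (A², 4π and the length scale all cancel between numerator and denominator), P = [∫_{0}^{2.8} u^2·e^(-2·u) du] / [∫_{0}^{∞} u^2·e^(-2·u) du].
An antiderivative of u^2·e^(-2·u) is -(2·u^2 + 2·u + 1)·e^(-2·u)/4; evaluating from 0 to 2.8 gives 1/4 - 557·e^(-28/5)/100, while the full integral is 1/4.
Taking the ratio yields P = 0.9176.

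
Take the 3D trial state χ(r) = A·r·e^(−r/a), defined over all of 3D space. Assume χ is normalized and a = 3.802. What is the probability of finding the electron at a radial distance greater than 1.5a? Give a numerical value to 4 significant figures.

With dV = 4πr²dr, the probability is ∫|χ|² dV over r > 1.5a.
The full normalization integral is A²·[3·π·a^5] = 1, fixing A².
Let u = r/a; then A², 4π and the length scale all cancel, so P = ∫_{1.5}^{∞} u^4·e^(-2·u) du ÷ ∫_{0}^{∞} u^4·e^(-2·u) du.
An antiderivative of u^4·e^(-2·u) is -(u^4/2 + u^3 + 3·u^2/2 + 3·u/2 + 3/4)·e^(-2·u); evaluating from 1.5 to ∞ gives 393·e^(-3)/32, while the full integral is 3/4.
This evaluates to P = 0.81526.

P ≈ 0.8153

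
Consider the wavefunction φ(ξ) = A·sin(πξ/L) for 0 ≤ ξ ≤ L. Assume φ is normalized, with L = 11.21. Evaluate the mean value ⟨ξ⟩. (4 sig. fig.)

⟨ξ⟩ = ∫ ξ |φ|² dξ over the full domain.
Using sin²θ = (1 − cos 2θ)/2, evaluating both integrals, ⟨ξ⟩ = L/2.
Putting L = 11.21 gives 5.6050.

⟨ξ⟩ ≈ 5.605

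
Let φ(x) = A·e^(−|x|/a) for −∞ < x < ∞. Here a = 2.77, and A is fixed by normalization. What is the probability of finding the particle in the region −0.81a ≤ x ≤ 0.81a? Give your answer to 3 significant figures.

The probability is P = ∫ |φ|² dx over [−0.81a, 0.81a].
The normalization integral ∫|φ|²dx over the whole domain equals a·A², and A² cancels in the ratio.
By symmetry take twice the x ≥ 0 contribution in numerator and denominator; the 2's cancel. Substituting u = x/a, A² and the length scale cancel in the ratio: P = ∫_{0}^{0.81} e^(-2·u) du / ∫_{0}^{∞} e^(-2·u) du.
Using ∫ e^(-2·u) du = -e^(-2·u)/2, the numerator is 1/2 - e^(-81/50)/2 and the denominator is 1/2.
This works out to P = 0.8021.

P ≈ 0.802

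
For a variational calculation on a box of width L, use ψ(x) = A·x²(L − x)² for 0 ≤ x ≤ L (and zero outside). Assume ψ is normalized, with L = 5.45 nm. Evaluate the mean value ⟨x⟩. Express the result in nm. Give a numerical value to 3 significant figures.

⟨x⟩ ≈ 2.73 nm

⟨x⟩ = ∫ x |ψ|² dx over the full domain.
Expanding the polynomial and integrating term by term, the ratio of the moment integral to the normalization integral gives ⟨x⟩ = L/2.
Putting L = 5.45 gives 2.725.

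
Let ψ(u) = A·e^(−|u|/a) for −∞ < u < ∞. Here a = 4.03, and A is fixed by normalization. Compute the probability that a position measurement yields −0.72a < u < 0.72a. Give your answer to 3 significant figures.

P = ∫_{−0.72a}^{0.72a} |ψ(u)|² du.
The normalization integral ∫|ψ|²du over the whole domain equals a·A², and A² cancels in the ratio.
Both integrals are even about u = 0, so only the u ≥ 0 halves are needed (the factors of 2 cancel). Substituting t = u/a, A² and the length scale cancel in the ratio: P = ∫_{0}^{0.72} e^(-2·t) dt / ∫_{0}^{∞} e^(-2·t) dt.
An antiderivative of e^(-2·t) is -e^(-2·t)/2; evaluating from 0 to 0.72 gives 1/2 - e^(-36/25)/2, while the full integral is 1/2.
Taking the ratio, P = 0.7631.

P ≈ 0.763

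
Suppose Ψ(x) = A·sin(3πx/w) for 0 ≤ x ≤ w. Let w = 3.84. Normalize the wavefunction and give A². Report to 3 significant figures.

Require ∫ |Ψ|² dx = 1 over the whole domain.
With ∫₀^w sin²(nπx/w) dx = w/2, ∫|Ψ|² dx = A²·(w/2).
So A² = (w/2)^(−1).
Substituting w = 3.84 gives A² = 0.5208, so A = 0.7217.

A^2 ≈ 0.521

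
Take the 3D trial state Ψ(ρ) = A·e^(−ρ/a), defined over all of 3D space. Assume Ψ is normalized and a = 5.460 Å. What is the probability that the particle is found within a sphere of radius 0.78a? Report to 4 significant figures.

P = ∫ |Ψ|² 4πρ² dρ over ρ ≤ 0.78a.
A² is fixed by ∫₀^∞ 4πρ²|Ψ|² dρ = 1, i.e. A² = (π·a^3)^(−1).
In terms of u = ρ/a (A², 4π and the length scale all cancel between numerator and denominator), P = [∫_{0}^{0.78} u^2·e^(-2·u) du] / [∫_{0}^{∞} u^2·e^(-2·u) du].
With ∫ u^2·e^(-2·u) du = -(2·u^2 + 2·u + 1)·e^(-2·u)/4 + C, the region integral is 1/4 - 4721·e^(-39/25)/5000 and the full one is 1/4.
The region integral divided by the full integral gives P = 0.20636.

P ≈ 0.2064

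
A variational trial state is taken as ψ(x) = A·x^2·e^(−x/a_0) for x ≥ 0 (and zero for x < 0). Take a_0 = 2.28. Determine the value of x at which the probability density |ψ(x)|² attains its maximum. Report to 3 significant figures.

x ≈ 4.56

The maximum of |ψ(x)|² occurs where its derivative vanishes.
This gives x = 2·a_0.
With a_0 = 2.28, the most probable position is 4.560.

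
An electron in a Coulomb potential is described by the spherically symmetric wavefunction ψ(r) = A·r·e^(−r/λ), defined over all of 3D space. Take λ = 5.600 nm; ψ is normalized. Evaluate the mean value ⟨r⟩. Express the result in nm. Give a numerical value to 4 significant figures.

⟨r⟩ = ∫ r |ψ|² 4πr² dr over the full domain.
Since the A² factors cancel between numerator and denominator, ⟨r⟩ = 5·λ/2.
Putting λ = 5.600 gives 14.000.

⟨r⟩ ≈ 14.00 nm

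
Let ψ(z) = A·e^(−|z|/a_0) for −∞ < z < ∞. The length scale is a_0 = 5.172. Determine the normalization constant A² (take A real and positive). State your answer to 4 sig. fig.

We need A² ∫|f|² dz = 1, taking the integral from −∞ to ∞.
∫|ψ|² dz = A²·(a_0).
Hence A² = 1/[a_0].
With a_0 = 5.172: A² = 0.19335 and A = 0.43971.

A^2 ≈ 0.1933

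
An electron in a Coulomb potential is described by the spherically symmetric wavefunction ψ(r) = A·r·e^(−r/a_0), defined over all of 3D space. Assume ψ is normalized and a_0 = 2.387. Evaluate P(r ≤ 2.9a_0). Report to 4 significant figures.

Integrate the radial probability density 4πr²|ψ|² over r ≤ 2.9a_0.
Normalization gives A² = 1/(3·π·a_0^5).
Let u = r/a_0; then A², 4π and the length scale all cancel, so P = ∫_{0}^{2.9} u^4·e^(-2·u) du ÷ ∫_{0}^{∞} u^4·e^(-2·u) du.
An antiderivative of u^4·e^(-2·u) is -(u^4/2 + u^3 + 3·u^2/2 + 3·u/2 + 3/4)·e^(-2·u); evaluating from 0 to 2.9 gives ≈ 0.515461, while the full integral is 3/4.
The region integral divided by the full integral gives P = 0.68728.

P ≈ 0.6873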